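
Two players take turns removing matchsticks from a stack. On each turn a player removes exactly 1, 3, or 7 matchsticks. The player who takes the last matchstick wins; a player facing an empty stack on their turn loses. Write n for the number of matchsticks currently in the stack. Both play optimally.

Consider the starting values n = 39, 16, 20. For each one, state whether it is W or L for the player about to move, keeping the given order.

39: W, 16: L, 20: L

Use the standard recursion: the mover loses at a terminal position; elsewhere, the mover wins exactly when some move hands the opponent an L position.
n=0: no move → L
n=1: W (go to 0, an L position)
n=2: L (sole option 1(W) is W)
n=3: W (go to 2, an L position)
n=4: L (options 3(W), 1(W) are all W)
n=5: W (go to 4, an L position)
n=6: L (options 5(W), 3(W) are all W)
n=7: W (go to 6, an L position)
n=8: L (options 7(W), 5(W), 1(W) are all W)
n=9: W (go to 8, an L position)
n=10: L (options 9(W), 7(W), 3(W) are all W)
n=11: W (go to 10, an L position)
n=12: L (options 11(W), 9(W), 5(W) are all W)
n=13: W (go to 12, an L position)
n=14: L (options 13(W), 11(W), 7(W) are all W)
n=15: W (go to 14, an L position)
n=16: L (options 15(W), 13(W), 9(W) are all W)
n=17: W (go to 16, an L position)
n=18: L (options 17(W), 15(W), 11(W) are all W)
n=19: W (go to 18, an L position)
n=20: L (options 19(W), 17(W), 13(W) are all W)
n=21: W (go to 20, an L position)
n=22: L (options 21(W), 19(W), 15(W) are all W)
n=23: W (go to 22, an L position)
n=24: L (options 23(W), 21(W), 17(W) are all W)
n=25: W (go to 24, an L position)
n=26: L (options 25(W), 23(W), 19(W) are all W)
n=27: W (go to 26, an L position)
n=28: L (options 27(W), 25(W), 21(W) are all W)
n=29: W (go to 28, an L position)
n=30: L (options 29(W), 27(W), 23(W) are all W)
n=31: W (go to 30, an L position)
n=32: L (options 31(W), 29(W), 25(W) are all W)
n=33: W (go to 32, an L position)
n=34: L (options 33(W), 31(W), 27(W) are all W)
n=35: W (go to 34, an L position)
n=36: L (options 35(W), 33(W), 29(W) are all W)
n=37: W (go to 36, an L position)
n=38: L (options 37(W), 35(W), 31(W) are all W)
n=39: W (go to 38, an L position)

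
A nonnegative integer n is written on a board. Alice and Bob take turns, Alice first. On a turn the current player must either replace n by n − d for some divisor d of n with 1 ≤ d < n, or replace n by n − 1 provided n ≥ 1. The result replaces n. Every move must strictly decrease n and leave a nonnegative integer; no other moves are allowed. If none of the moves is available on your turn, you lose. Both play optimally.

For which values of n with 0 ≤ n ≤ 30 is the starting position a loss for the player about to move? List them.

0, 2, 5, 7, 9, 11, 13, 15, 17, 19, 21, 23, 25, 27, 29

Label each position W (a win for the player to move) or L (a loss). A position with no legal move is L; any other position is W exactly when some move reaches an L, and L when every move reaches a W.
n=0: no move → L
n=1: reaches L-position 0 → W
n=2: only reaches 1(W), which is W → L
n=3: reaches L-position 2 → W
n=4: reaches L-position 2 → W
n=5: only reaches 4(W), which is W → L
n=6: reaches L-position 5 → W
n=7: only reaches 6(W), which is W → L
n=8: reaches L-position 7 → W
n=9: only reaches 6(W), 8(W), all W → L
n=10: reaches L-position 5 → W
n=11: only reaches 10(W), which is W → L
n=12: reaches L-position 9 → W
n=13: only reaches 12(W), which is W → L
n=14: reaches L-position 7 → W
n=15: only reaches 10(W), 12(W), 14(W), all W → L
n=16: reaches L-position 15 → W
n=17: only reaches 16(W), which is W → L
n=18: reaches L-position 9 → W
n=19: only reaches 18(W), which is W → L
n=20: reaches L-position 15 → W
n=21: only reaches 14(W), 18(W), 20(W), all W → L
n=22: reaches L-position 11 → W
n=23: only reaches 22(W), which is W → L
n=24: reaches L-position 21 → W
n=25: only reaches 20(W), 24(W), all W → L
n=26: reaches L-position 13 → W
n=27: only reaches 18(W), 24(W), 26(W), all W → L
n=28: reaches L-position 21 → W
n=29: only reaches 28(W), which is W → L
n=30: reaches L-position 15 → W
The losing starting values of n are exactly the entries labelled L in this table (15 of them).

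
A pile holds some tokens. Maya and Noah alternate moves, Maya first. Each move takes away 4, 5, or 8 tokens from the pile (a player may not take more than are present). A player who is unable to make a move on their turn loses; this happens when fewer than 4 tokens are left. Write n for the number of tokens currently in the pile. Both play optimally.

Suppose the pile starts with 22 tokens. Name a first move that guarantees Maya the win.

Positions with no move are L. A position that does have a move is losing for the player to move precisely when every available move leads to a winning position for the opponent. Fill in the labels:
n=0: no move → L
n=1: no move → L
n=2: no move → L
n=3: no move → L
n=4: →0(L), so W
n=5: →1(L), so W
n=6: →2(L), so W
n=7: →3(L), so W
n=8: →3(L), so W
n=9: →1(L), so W
n=10: →2(L), so W
n=11: →3(L), so W
n=12: →8(W), 7(W), 4(W) — all W, so L
n=13: →9(W), 8(W), 5(W) — all W, so L
n=14: →10(W), 9(W), 6(W) — all W, so L
n=15: →11(W), 10(W), 7(W) — all W, so L
n=16: →12(L), so W
n=17: →13(L), so W
n=18: →14(L), so W
n=19: →15(L), so W
n=20: →15(L), so W
n=21: →13(L), so W
n=22: →14(L), so W
From 22, the L positions reachable in one move are: 14.

Remove 8, leaving 14.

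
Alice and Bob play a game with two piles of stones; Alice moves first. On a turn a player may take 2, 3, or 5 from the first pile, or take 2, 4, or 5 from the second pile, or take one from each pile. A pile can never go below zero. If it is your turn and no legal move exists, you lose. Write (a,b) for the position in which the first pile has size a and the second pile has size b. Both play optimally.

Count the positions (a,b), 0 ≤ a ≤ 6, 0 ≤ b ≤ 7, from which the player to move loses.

Use the standard recursion: the mover loses at a terminal position; elsewhere, the mover wins exactly when some move hands the opponent an L position.
Every move lowers a or b (never raises either), so fill the grid row by row in increasing a, and left to right within a row: each cell's successors are then already labelled.
      b=0  b=1  b=2  b=3  b=4  b=5  b=6  b=7
a=0:    L    L    W    W    W    W    W    L
a=1:    L    W    W    L    W    W    L    W
a=2:    W    W    L    L    W    W    W    W
a=3:    W    W    L    W    W    L    W    W
a=4:    W    L    W    W    L    W    W    L
a=5:    W    W    W    W    L    W    W    W
a=6:    W    W    W    W    W    W    W    W
Cells with no legal move (terminal, hence L): (0,0), (0,1), (1,0).
The remaining L cells, each justified by listing all of its moves:
(0,7): L (options (0,5)(W), (0,3)(W), (0,2)(W) are all W)
(1,3): L (options (1,1)(W), (0,2)(W) are all W)
(1,6): L (options (1,4)(W), (1,2)(W), (1,1)(W), (0,5)(W) are all W)
(2,2): L (options (0,2)(W), (2,0)(W), (1,1)(W) are all W)
(2,3): L (options (0,3)(W), (2,1)(W), (1,2)(W) are all W)
(3,2): L (options (1,2)(W), (0,2)(W), (3,0)(W), (2,1)(W) are all W)
(3,5): L (options (1,5)(W), (0,5)(W), (3,3)(W), (3,1)(W), (3,0)(W), (2,4)(W) are all W)
(4,1): L (options (2,1)(W), (1,1)(W), (3,0)(W) are all W)
(4,4): L (options (2,4)(W), (1,4)(W), (4,2)(W), (4,0)(W), (3,3)(W) are all W)
(4,7): L (options (2,7)(W), (1,7)(W), (4,5)(W), (4,3)(W), (4,2)(W), (3,6)(W) are all W)
(5,4): L (options (3,4)(W), (2,4)(W), (0,4)(W), (5,2)(W), (5,0)(W), (4,3)(W) are all W)
Every other cell has at least one move into one of the L cells above, so it is W.
L cells per row: a=0: 3, a=1: 3, a=2: 2, a=3: 2, a=4: 3, a=5: 1, a=6: 0; total 14.

14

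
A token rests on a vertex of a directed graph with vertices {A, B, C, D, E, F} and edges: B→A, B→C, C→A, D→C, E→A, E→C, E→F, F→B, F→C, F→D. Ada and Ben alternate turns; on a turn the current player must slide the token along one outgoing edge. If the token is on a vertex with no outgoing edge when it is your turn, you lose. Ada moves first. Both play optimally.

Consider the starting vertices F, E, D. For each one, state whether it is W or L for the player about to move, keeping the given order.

Use the standard recursion: the mover loses at a terminal position; elsewhere, the mover wins exactly when some move hands the opponent an L position.
Every edge goes from a vertex to one that appears earlier in the order A, C, D, B, F, E, so processing vertices in that order labels each vertex after all of its successors.
A: no outgoing edge → L
C: →A(L), so W
D: →C(W) only, which is W, so L
B: →A(L), so W
F: →D(L), so W
E: →A(L), so W

F: W, E: W, D: L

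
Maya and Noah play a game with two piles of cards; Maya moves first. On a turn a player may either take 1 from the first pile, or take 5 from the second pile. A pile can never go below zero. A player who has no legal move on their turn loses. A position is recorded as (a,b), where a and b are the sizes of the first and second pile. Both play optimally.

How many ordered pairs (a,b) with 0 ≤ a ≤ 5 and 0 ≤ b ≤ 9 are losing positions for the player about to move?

Build the W/L table. Terminal = L. A non-terminal position is W if it has a move to some L; otherwise it is L.
Every move lowers a or b (never raises either), so fill the grid row by row in increasing a, and left to right within a row: each cell's successors are then already labelled.
      b=0  b=1  b=2  b=3  b=4  b=5  b=6  b=7  b=8  b=9
a=0:    L    L    L    L    L    W    W    W    W    W
a=1:    W    W    W    W    W    L    L    L    L    L
a=2:    L    L    L    L    L    W    W    W    W    W
a=3:    W    W    W    W    W    L    L    L    L    L
a=4:    L    L    L    L    L    W    W    W    W    W
a=5:    W    W    W    W    W    L    L    L    L    L
Cells with no legal move (terminal, hence L): (0,0), (0,1), (0,2), (0,3), (0,4).
The remaining L cells, each justified by listing all of its moves:
(1,5): L (options (0,5)(W), (1,0)(W) are all W)
(1,6): L (options (0,6)(W), (1,1)(W) are all W)
(1,7): L (options (0,7)(W), (1,2)(W) are all W)
(1,8): L (options (0,8)(W), (1,3)(W) are all W)
(1,9): L (options (0,9)(W), (1,4)(W) are all W)
(2,0): L (sole option (1,0)(W) is W)
(2,1): L (sole option (1,1)(W) is W)
(2,2): L (sole option (1,2)(W) is W)
(2,3): L (sole option (1,3)(W) is W)
(2,4): L (sole option (1,4)(W) is W)
(3,5): L (options (2,5)(W), (3,0)(W) are all W)
(3,6): L (options (2,6)(W), (3,1)(W) are all W)
(3,7): L (options (2,7)(W), (3,2)(W) are all W)
(3,8): L (options (2,8)(W), (3,3)(W) are all W)
(3,9): L (options (2,9)(W), (3,4)(W) are all W)
(4,0): L (sole option (3,0)(W) is W)
(4,1): L (sole option (3,1)(W) is W)
(4,2): L (sole option (3,2)(W) is W)
(4,3): L (sole option (3,3)(W) is W)
(4,4): L (sole option (3,4)(W) is W)
(5,5): L (options (4,5)(W), (5,0)(W) are all W)
(5,6): L (options (4,6)(W), (5,1)(W) are all W)
(5,7): L (options (4,7)(W), (5,2)(W) are all W)
(5,8): L (options (4,8)(W), (5,3)(W) are all W)
(5,9): L (options (4,9)(W), (5,4)(W) are all W)
Every other cell has at least one move into one of the L cells above, so it is W.
L cells per row: a=0: 5, a=1: 5, a=2: 5, a=3: 5, a=4: 5, a=5: 5; total 30.

30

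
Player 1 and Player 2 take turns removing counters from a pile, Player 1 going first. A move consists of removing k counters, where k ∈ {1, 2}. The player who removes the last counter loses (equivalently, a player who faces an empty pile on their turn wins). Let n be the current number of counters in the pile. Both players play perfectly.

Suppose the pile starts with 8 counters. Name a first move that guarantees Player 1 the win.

Remove 1, leaving 7.

Positions with no move are W. A position that does have a move is losing for the player to move precisely when every available move leads to a winning position for the opponent. Fill in the labels:
n=0: no move; the opponent has just taken the last counter and therefore loses → W
n=1: L (sole option 0(W) is W)
n=2: W (go to 1, an L position)
n=3: W (go to 1, an L position)
n=4: L (options 3(W), 2(W) are all W)
n=5: W (go to 4, an L position)
n=6: W (go to 4, an L position)
n=7: L (options 6(W), 5(W) are all W)
n=8: W (go to 7, an L position)
From 8, the L positions reachable in one move are: 7.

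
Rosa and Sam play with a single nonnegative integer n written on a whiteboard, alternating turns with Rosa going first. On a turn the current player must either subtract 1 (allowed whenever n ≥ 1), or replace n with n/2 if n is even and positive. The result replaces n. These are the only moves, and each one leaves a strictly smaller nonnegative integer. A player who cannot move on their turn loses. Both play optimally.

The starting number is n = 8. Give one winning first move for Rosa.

Move to 7.

Work bottom-up. With no move the player to move loses. Otherwise the position is W if at least one move leads to an L position for the opponent, and L if every move leads to a W.
n=0: no move → L
n=1: W (go to 0, an L position)
n=2: L (sole option 1(W) is W)
n=3: W (go to 2, an L position)
n=4: W (go to 2, an L position)
n=5: L (sole option 4(W) is W)
n=6: W (go to 5, an L position)
n=7: L (sole option 6(W) is W)
n=8: W (go to 7, an L position)
From 8, the L positions reachable in one move are: 7.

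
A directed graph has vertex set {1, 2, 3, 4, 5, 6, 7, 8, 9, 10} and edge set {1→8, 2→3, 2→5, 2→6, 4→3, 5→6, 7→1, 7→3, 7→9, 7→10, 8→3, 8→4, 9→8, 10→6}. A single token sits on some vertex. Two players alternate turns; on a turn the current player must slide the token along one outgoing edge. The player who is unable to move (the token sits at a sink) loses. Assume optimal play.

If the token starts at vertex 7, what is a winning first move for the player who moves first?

Use the standard recursion: the mover loses at a terminal position; elsewhere, the mover wins exactly when some move hands the opponent an L position.
Every edge goes from a vertex to one that appears earlier in the order 3, 6, 5, 2, 4, 8, 10, 1, 9, 7, so processing vertices in that order labels each vertex after all of its successors.
3: no outgoing edge → L
6: no outgoing edge → L
5: reaches L-position 6 → W
2: reaches L-position 6 → W
4: reaches L-position 3 → W
8: reaches L-position 3 → W
10: reaches L-position 6 → W
1: only reaches 8(W), which is W → L
9: only reaches 8(W), which is W → L
7: reaches L-position 9 → W
From 7, the L positions reachable in one move are: 9, 1, 3. Any move reaching one of these is winning.

Move to 9.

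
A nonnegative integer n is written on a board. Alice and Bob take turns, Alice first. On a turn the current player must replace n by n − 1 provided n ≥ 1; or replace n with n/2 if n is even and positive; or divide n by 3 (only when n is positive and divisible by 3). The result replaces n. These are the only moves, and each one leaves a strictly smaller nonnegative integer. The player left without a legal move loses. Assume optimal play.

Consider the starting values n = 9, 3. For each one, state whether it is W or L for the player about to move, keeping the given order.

Build the W/L table. Terminal = L. A non-terminal position is W if it has a move to some L; otherwise it is L.
n=0: no move → L
n=1: reaches L-position 0 → W
n=2: only reaches 1(W), which is W → L
n=3: reaches L-position 2 → W
n=4: reaches L-position 2 → W
n=5: only reaches 4(W), which is W → L
n=6: reaches L-position 2 → W
n=7: only reaches 6(W), which is W → L
n=8: reaches L-position 7 → W
n=9: only reaches 3(W), 8(W), all W → L

9: L, 3: W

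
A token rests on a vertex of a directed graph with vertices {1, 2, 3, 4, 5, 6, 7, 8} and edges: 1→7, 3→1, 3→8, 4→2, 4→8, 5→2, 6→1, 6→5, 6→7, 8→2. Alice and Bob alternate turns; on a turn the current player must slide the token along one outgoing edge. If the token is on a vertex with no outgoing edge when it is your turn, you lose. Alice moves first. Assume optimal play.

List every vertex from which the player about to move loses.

Label each position W (a win for the player to move) or L (a loss). A position with no legal move is L; any other position is W exactly when some move reaches an L, and L when every move reaches a W.
Every edge goes from a vertex to one that appears earlier in the order 2, 7, 5, 1, 8, 6, 3, 4, so processing vertices in that order labels each vertex after all of its successors.
2: no outgoing edge → L
7: no outgoing edge → L
5: →2(L), so W
1: →7(L), so W
8: →2(L), so W
6: →7(L), so W
3: →8(W), 1(W) — all W, so L
4: →2(L), so W
Reading off the rows marked L gives the requested list; there are 3 such vertices.

2, 3, 7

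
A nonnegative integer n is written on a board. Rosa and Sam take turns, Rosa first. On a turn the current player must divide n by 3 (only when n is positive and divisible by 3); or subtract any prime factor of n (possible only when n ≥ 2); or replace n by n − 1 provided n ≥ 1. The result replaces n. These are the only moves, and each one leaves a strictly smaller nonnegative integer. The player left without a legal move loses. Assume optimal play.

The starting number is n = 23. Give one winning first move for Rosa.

Positions with no move are L. A position that does have a move is losing for the player to move precisely when every available move leads to a winning position for the opponent. Fill in the labels:
n=0: no move → L
n=1: →0(L), so W
n=2: →0(L), so W
n=3: →0(L), so W
n=4: →2(W), 3(W) — all W, so L
n=5: →0(L), so W
n=6: →4(L), so W
n=7: →0(L), so W
n=8: →6(W), 7(W) — all W, so L
n=9: →8(L), so W
n=10: →8(L), so W
n=11: →0(L), so W
n=12: →4(L), so W
n=13: →0(L), so W
n=14: →7(W), 12(W), 13(W) — all W, so L
n=15: →14(L), so W
n=16: →14(L), so W
n=17: →0(L), so W
n=18: →6(W), 15(W), 16(W), 17(W) — all W, so L
n=19: →0(L), so W
n=20: →18(L), so W
n=21: →14(L), so W
n=22: →11(W), 20(W), 21(W) — all W, so L
n=23: →0(L), so W
From 23, the L positions reachable in one move are: 0, 22. Any move reaching one of these is winning.

Move to 0.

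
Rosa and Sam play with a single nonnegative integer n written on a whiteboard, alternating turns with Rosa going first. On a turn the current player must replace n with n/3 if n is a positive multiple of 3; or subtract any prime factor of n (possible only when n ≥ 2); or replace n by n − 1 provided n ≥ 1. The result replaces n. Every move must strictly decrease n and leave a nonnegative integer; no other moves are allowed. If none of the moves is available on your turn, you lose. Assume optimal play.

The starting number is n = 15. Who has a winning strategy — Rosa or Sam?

Positions with no move are L. A position that does have a move is losing for the player to move precisely when every available move leads to a winning position for the opponent. Fill in the labels:
n=0: no move → L
n=1: can move to 0, which is L ⇒ W
n=2: can move to 0, which is L ⇒ W
n=3: can move to 0, which is L ⇒ W
n=4: moves to 2(W), 3(W); every one is W ⇒ L
n=5: can move to 0, which is L ⇒ W
n=6: can move to 4, which is L ⇒ W
n=7: can move to 0, which is L ⇒ W
n=8: moves to 6(W), 7(W); every one is W ⇒ L
n=9: can move to 8, which is L ⇒ W
n=10: can move to 8, which is L ⇒ W
n=11: can move to 0, which is L ⇒ W
n=12: can move to 4, which is L ⇒ W
n=13: can move to 0, which is L ⇒ W
n=14: moves to 7(W), 12(W), 13(W); every one is W ⇒ L
n=15: can move to 14, which is L ⇒ W
The starting position 15 is W: Rosa should move to 14, handing over an L position.

Rosa wins.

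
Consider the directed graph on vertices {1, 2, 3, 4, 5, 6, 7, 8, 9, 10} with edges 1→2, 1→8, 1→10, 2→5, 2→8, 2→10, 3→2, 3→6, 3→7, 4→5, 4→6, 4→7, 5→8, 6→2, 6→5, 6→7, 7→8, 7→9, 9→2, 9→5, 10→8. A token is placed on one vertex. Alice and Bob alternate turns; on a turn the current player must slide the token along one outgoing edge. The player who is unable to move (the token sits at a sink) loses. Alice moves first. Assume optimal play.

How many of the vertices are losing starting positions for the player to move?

3

Compute win/loss labels from the base case upward. A position with no move is L. Any other position is W if it can reach an L in one move, else L.
Every edge goes from a vertex to one that appears earlier in the order 8, 5, 10, 2, 1, 9, 7, 6, 3, 4, so processing vertices in that order labels each vertex after all of its successors.
8: no outgoing edge → L
5: can move to 8, which is L ⇒ W
10: can move to 8, which is L ⇒ W
2: can move to 8, which is L ⇒ W
1: can move to 8, which is L ⇒ W
9: moves to 2(W), 5(W); every one is W ⇒ L
7: can move to 9, which is L ⇒ W
6: moves to 7(W), 2(W), 5(W); every one is W ⇒ L
3: can move to 6, which is L ⇒ W
4: can move to 6, which is L ⇒ W
The L vertices are 6, 8, 9; that is 3 in all.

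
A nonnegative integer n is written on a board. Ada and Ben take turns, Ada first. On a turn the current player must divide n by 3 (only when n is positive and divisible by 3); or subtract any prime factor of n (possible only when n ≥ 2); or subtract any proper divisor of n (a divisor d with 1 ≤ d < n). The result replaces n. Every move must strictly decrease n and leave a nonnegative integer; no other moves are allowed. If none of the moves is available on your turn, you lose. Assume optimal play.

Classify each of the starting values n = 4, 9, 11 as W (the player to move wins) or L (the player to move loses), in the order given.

4: L, 9: L, 11: W

Compute win/loss labels from the base case upward. A position with no move is L. Any other position is W if it can reach an L in one move, else L.
n=0: no move → L
n=1: no move → L
n=2: →0(L), so W
n=3: →0(L), so W
n=4: →2(W), 3(W) — all W, so L
n=5: →0(L), so W
n=6: →4(L), so W
n=7: →0(L), so W
n=8: →4(L), so W
n=9: →3(W), 6(W), 8(W) — all W, so L
n=10: →9(L), so W
n=11: →0(L), so W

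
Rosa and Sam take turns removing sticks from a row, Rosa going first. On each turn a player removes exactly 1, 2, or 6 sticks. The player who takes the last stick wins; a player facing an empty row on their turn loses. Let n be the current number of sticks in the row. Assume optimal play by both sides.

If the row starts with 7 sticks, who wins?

Sam wins.

Classify positions by backward induction: terminal positions (no move available) are L. From any other position, the mover wins iff some move reaches an L.
n=0: no move → L
n=1: W (go to 0, an L position)
n=2: W (go to 0, an L position)
n=3: L (options 2(W), 1(W) are all W)
n=4: W (go to 3, an L position)
n=5: W (go to 3, an L position)
n=6: W (go to 0, an L position)
n=7: L (options 6(W), 5(W), 1(W) are all W)
The starting position 7 is L: whatever Rosa does, the opponent receives a W position.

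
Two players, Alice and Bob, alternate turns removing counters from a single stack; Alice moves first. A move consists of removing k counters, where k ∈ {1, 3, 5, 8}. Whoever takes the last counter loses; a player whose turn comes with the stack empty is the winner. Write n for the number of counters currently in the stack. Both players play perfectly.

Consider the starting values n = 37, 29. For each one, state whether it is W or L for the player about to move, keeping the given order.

37: W, 29: L

Compute win/loss labels from the base case upward. A position with no move is W. Any other position is W if it can reach an L in one move, else L.
n=0: no move; the opponent has just taken the last counter and therefore loses → W
n=1: only reaches 0(W), which is W → L
n=2: reaches L-position 1 → W
n=3: only reaches 2(W), 0(W), all W → L
n=4: reaches L-position 3 → W
n=5: only reaches 4(W), 2(W), 0(W), all W → L
n=6: reaches L-position 5 → W
n=7: only reaches 6(W), 4(W), 2(W), all W → L
n=8: reaches L-position 7 → W
n=9: reaches L-position 1 → W
n=10: reaches L-position 7 → W
n=11: reaches L-position 3 → W
n=12: reaches L-position 7 → W
n=13: reaches L-position 5 → W
n=14: only reaches 13(W), 11(W), 9(W), 6(W), all W → L
n=15: reaches L-position 14 → W
n=16: only reaches 15(W), 13(W), 11(W), 8(W), all W → L
n=17: reaches L-position 16 → W
n=18: only reaches 17(W), 15(W), 13(W), 10(W), all W → L
n=19: reaches L-position 18 → W
n=20: only reaches 19(W), 17(W), 15(W), 12(W), all W → L
n=21: reaches L-position 20 → W
n=22: reaches L-position 14 → W
n=23: reaches L-position 20 → W
n=24: reaches L-position 16 → W
n=25: reaches L-position 20 → W
n=26: reaches L-position 18 → W
n=27: only reaches 26(W), 24(W), 22(W), 19(W), all W → L
n=28: reaches L-position 27 → W
n=29: only reaches 28(W), 26(W), 24(W), 21(W), all W → L
n=30: reaches L-position 29 → W
n=31: only reaches 30(W), 28(W), 26(W), 23(W), all W → L
n=32: reaches L-position 31 → W
n=33: only reaches 32(W), 30(W), 28(W), 25(W), all W → L
n=34: reaches L-position 33 → W
n=35: reaches L-position 27 → W
n=36: reaches L-position 33 → W
n=37: reaches L-position 29 → W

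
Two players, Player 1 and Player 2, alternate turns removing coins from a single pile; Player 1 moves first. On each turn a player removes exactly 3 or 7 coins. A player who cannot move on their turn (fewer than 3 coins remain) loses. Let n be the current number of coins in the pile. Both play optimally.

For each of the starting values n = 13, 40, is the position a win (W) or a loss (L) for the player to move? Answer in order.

13: W, 40: L

Classify positions by backward induction: terminal positions (no move available) are L. From any other position, the mover wins iff some move reaches an L.
n=0: no move → L
n=1: no move → L
n=2: no move → L
n=3: reaches L-position 0 → W
n=4: reaches L-position 1 → W
n=5: reaches L-position 2 → W
n=6: only reaches 3(W), which is W → L
n=7: reaches L-position 0 → W
n=8: reaches L-position 1 → W
n=9: reaches L-position 6 → W
n=10: only reaches 7(W), 3(W), all W → L
n=11: only reaches 8(W), 4(W), all W → L
n=12: only reaches 9(W), 5(W), all W → L
n=13: reaches L-position 10 → W
n=14: reaches L-position 11 → W
n=15: reaches L-position 12 → W
n=16: only reaches 13(W), 9(W), all W → L
n=17: reaches L-position 10 → W
n=18: reaches L-position 11 → W
n=19: reaches L-position 16 → W
n=20: only reaches 17(W), 13(W), all W → L
n=21: only reaches 18(W), 14(W), all W → L
n=22: only reaches 19(W), 15(W), all W → L
n=23: reaches L-position 20 → W
n=24: reaches L-position 21 → W
n=25: reaches L-position 22 → W
n=26: only reaches 23(W), 19(W), all W → L
n=27: reaches L-position 20 → W
n=28: reaches L-position 21 → W
n=29: reaches L-position 26 → W
n=30: only reaches 27(W), 23(W), all W → L
n=31: only reaches 28(W), 24(W), all W → L
n=32: only reaches 29(W), 25(W), all W → L
n=33: reaches L-position 30 → W
n=34: reaches L-position 31 → W
n=35: reaches L-position 32 → W
n=36: only reaches 33(W), 29(W), all W → L
n=37: reaches L-position 30 → W
n=38: reaches L-position 31 → W
n=39: reaches L-position 36 → W
n=40: only reaches 37(W), 33(W), all W → L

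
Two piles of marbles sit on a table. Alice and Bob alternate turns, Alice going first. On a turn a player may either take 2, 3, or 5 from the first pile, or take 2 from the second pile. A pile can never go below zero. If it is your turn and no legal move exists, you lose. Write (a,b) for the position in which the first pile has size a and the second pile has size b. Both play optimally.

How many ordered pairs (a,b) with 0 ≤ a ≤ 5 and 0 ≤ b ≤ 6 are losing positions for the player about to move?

Build the W/L table. Terminal = L. A non-terminal position is W if it has a move to some L; otherwise it is L.
Every move lowers a or b (never raises either), so fill the grid row by row in increasing a, and left to right within a row: each cell's successors are then already labelled.
      b=0  b=1  b=2  b=3  b=4  b=5  b=6
a=0:    L    L    W    W    L    L    W
a=1:    L    L    W    W    L    L    W
a=2:    W    W    L    L    W    W    L
a=3:    W    W    L    L    W    W    L
a=4:    W    W    W    W    W    W    W
a=5:    W    W    W    W    W    W    W
Cells with no legal move (terminal, hence L): (0,0), (0,1), (1,0), (1,1).
The remaining L cells, each justified by listing all of its moves:
(0,4): L (sole option (0,2)(W) is W)
(0,5): L (sole option (0,3)(W) is W)
(1,4): L (sole option (1,2)(W) is W)
(1,5): L (sole option (1,3)(W) is W)
(2,2): L (options (0,2)(W), (2,0)(W) are all W)
(2,3): L (options (0,3)(W), (2,1)(W) are all W)
(2,6): L (options (0,6)(W), (2,4)(W) are all W)
(3,2): L (options (1,2)(W), (0,2)(W), (3,0)(W) are all W)
(3,3): L (options (1,3)(W), (0,3)(W), (3,1)(W) are all W)
(3,6): L (options (1,6)(W), (0,6)(W), (3,4)(W) are all W)
Every other cell has at least one move into one of the L cells above, so it is W.
L cells per row: a=0: 4, a=1: 4, a=2: 3, a=3: 3, a=4: 0, a=5: 0; total 14.

14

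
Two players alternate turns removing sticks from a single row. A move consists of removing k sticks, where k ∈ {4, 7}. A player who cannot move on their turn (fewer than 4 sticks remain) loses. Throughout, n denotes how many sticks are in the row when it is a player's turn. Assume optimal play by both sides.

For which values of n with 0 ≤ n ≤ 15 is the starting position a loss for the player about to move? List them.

0, 1, 2, 3, 11, 12, 13, 14

Classify positions by backward induction: terminal positions (no move available) are L. From any other position, the mover wins iff some move reaches an L.
n=0: no move → L
n=1: no move → L
n=2: no move → L
n=3: no move → L
n=4: W (go to 0, an L position)
n=5: W (go to 1, an L position)
n=6: W (go to 2, an L position)
n=7: W (go to 3, an L position)
n=8: W (go to 1, an L position)
n=9: W (go to 2, an L position)
n=10: W (go to 3, an L position)
n=11: L (options 7(W), 4(W) are all W)
n=12: L (options 8(W), 5(W) are all W)
n=13: L (options 9(W), 6(W) are all W)
n=14: L (options 10(W), 7(W) are all W)
n=15: W (go to 11, an L position)
Reading off the rows marked L gives the requested list; there are 8 such values of n.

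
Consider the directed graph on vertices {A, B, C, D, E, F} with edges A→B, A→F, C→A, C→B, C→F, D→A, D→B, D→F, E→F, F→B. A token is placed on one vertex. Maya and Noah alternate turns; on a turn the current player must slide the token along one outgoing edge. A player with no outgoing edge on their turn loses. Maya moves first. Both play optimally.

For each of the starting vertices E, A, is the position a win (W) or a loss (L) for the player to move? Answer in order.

Label each position W (a win for the player to move) or L (a loss). A position with no legal move is L; any other position is W exactly when some move reaches an L, and L when every move reaches a W.
Every edge goes from a vertex to one that appears earlier in the order B, F, A, C, E, D, so processing vertices in that order labels each vertex after all of its successors.
B: no outgoing edge → L
F: can move to B, which is L ⇒ W
A: can move to B, which is L ⇒ W
C: can move to B, which is L ⇒ W
E: the only move is to F(W), a W ⇒ L
D: can move to B, which is L ⇒ W

E: L, A: W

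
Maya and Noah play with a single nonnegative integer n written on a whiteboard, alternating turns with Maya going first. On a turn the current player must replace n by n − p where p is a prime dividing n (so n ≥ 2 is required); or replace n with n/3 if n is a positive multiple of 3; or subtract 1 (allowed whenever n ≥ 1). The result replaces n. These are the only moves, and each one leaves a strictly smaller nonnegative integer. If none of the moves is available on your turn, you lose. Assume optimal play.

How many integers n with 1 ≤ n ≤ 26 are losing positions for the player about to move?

Compute win/loss labels from the base case upward. A position with no move is L. Any other position is W if it can reach an L in one move, else L.
n=0: no move → L
n=1: reaches L-position 0 → W
n=2: reaches L-position 0 → W
n=3: reaches L-position 0 → W
n=4: only reaches 2(W), 3(W), all W → L
n=5: reaches L-position 0 → W
n=6: reaches L-position 4 → W
n=7: reaches L-position 0 → W
n=8: only reaches 6(W), 7(W), all W → L
n=9: reaches L-position 8 → W
n=10: reaches L-position 8 → W
n=11: reaches L-position 0 → W
n=12: reaches L-position 4 → W
n=13: reaches L-position 0 → W
n=14: only reaches 7(W), 12(W), 13(W), all W → L
n=15: reaches L-position 14 → W
n=16: reaches L-position 14 → W
n=17: reaches L-position 0 → W
n=18: only reaches 6(W), 15(W), 16(W), 17(W), all W → L
n=19: reaches L-position 0 → W
n=20: reaches L-position 18 → W
n=21: reaches L-position 14 → W
n=22: only reaches 11(W), 20(W), 21(W), all W → L
n=23: reaches L-position 0 → W
n=24: reaches L-position 8 → W
n=25: only reaches 20(W), 24(W), all W → L
n=26: reaches L-position 25 → W
L entries with 1 ≤ n ≤ 26 (n=0 is outside the asked range and is not counted): n = 4, 8, 14, 18, 22, 25; that makes 6.

6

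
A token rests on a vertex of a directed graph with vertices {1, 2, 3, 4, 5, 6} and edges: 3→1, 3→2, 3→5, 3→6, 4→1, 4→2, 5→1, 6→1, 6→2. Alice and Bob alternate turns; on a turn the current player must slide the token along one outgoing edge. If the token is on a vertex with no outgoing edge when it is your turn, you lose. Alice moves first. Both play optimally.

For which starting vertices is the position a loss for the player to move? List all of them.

1, 2

Classify positions by backward induction: terminal positions (no move available) are L. From any other position, the mover wins iff some move reaches an L.
Every edge goes from a vertex to one that appears earlier in the order 2, 1, 4, 6, 5, 3, so processing vertices in that order labels each vertex after all of its successors.
2: no outgoing edge → L
1: no outgoing edge → L
4: reaches L-position 1 → W
6: reaches L-position 1 → W
5: reaches L-position 1 → W
3: reaches L-position 1 → W
The losing starting vertices are exactly the entries labelled L in this table (2 of them).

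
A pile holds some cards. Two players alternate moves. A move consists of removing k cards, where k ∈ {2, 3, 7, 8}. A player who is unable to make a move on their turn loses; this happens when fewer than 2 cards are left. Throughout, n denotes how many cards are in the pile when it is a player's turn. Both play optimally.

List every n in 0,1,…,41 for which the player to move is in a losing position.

0, 1, 5, 6, 10, 11, 15, 16, 20, 21, 25, 26, 30, 31, 35, 36, 40, 41

Work bottom-up. With no move the player to move loses. Otherwise the position is W if at least one move leads to an L position for the opponent, and L if every move leads to a W.
n=0: no move → L
n=1: no move → L
n=2: reaches L-position 0 → W
n=3: reaches L-position 1 → W
n=4: reaches L-position 1 → W
n=5: only reaches 3(W), 2(W), all W → L
n=6: only reaches 4(W), 3(W), all W → L
n=7: reaches L-position 5 → W
n=8: reaches L-position 6 → W
n=9: reaches L-position 6 → W
n=10: only reaches 8(W), 7(W), 3(W), 2(W), all W → L
n=11: only reaches 9(W), 8(W), 4(W), 3(W), all W → L
n=12: reaches L-position 10 → W
n=13: reaches L-position 11 → W
n=14: reaches L-position 11 → W
n=15: only reaches 13(W), 12(W), 8(W), 7(W), all W → L
n=16: only reaches 14(W), 13(W), 9(W), 8(W), all W → L
n=17: reaches L-position 15 → W
n=18: reaches L-position 16 → W
n=19: reaches L-position 16 → W
n=20: only reaches 18(W), 17(W), 13(W), 12(W), all W → L
n=21: only reaches 19(W), 18(W), 14(W), 13(W), all W → L
n=22: reaches L-position 20 → W
n=23: reaches L-position 21 → W
n=24: reaches L-position 21 → W
n=25: only reaches 23(W), 22(W), 18(W), 17(W), all W → L
n=26: only reaches 24(W), 23(W), 19(W), 18(W), all W → L
n=27: reaches L-position 25 → W
n=28: reaches L-position 26 → W
n=29: reaches L-position 26 → W
n=30: only reaches 28(W), 27(W), 23(W), 22(W), all W → L
n=31: only reaches 29(W), 28(W), 24(W), 23(W), all W → L
n=32: reaches L-position 30 → W
n=33: reaches L-position 31 → W
n=34: reaches L-position 31 → W
n=35: only reaches 33(W), 32(W), 28(W), 27(W), all W → L
n=36: only reaches 34(W), 33(W), 29(W), 28(W), all W → L
n=37: reaches L-position 35 → W
n=38: reaches L-position 36 → W
n=39: reaches L-position 36 → W
n=40: only reaches 38(W), 37(W), 33(W), 32(W), all W → L
n=41: only reaches 39(W), 38(W), 34(W), 33(W), all W → L
The losing starting values of n are exactly the entries labelled L in this table (18 of them).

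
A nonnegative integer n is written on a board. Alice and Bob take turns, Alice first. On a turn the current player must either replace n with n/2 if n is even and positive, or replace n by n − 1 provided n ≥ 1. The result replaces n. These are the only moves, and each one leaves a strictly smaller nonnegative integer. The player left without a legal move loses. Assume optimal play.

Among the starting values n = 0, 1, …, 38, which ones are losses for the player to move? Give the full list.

0, 2, 5, 7, 9, 11, 13, 15, 17, 19, 21, 23, 25, 27, 29, 31, 33, 35, 37

Build the W/L table. Terminal = L. A non-terminal position is W if it has a move to some L; otherwise it is L.
n=0: no move → L
n=1: reaches L-position 0 → W
n=2: only reaches 1(W), which is W → L
n=3: reaches L-position 2 → W
n=4: reaches L-position 2 → W
n=5: only reaches 4(W), which is W → L
n=6: reaches L-position 5 → W
n=7: only reaches 6(W), which is W → L
n=8: reaches L-position 7 → W
n=9: only reaches 8(W), which is W → L
n=10: reaches L-position 5 → W
n=11: only reaches 10(W), which is W → L
n=12: reaches L-position 11 → W
n=13: only reaches 12(W), which is W → L
n=14: reaches L-position 7 → W
n=15: only reaches 14(W), which is W → L
n=16: reaches L-position 15 → W
n=17: only reaches 16(W), which is W → L
n=18: reaches L-position 9 → W
n=19: only reaches 18(W), which is W → L
n=20: reaches L-position 19 → W
n=21: only reaches 20(W), which is W → L
n=22: reaches L-position 11 → W
n=23: only reaches 22(W), which is W → L
n=24: reaches L-position 23 → W
n=25: only reaches 24(W), which is W → L
n=26: reaches L-position 13 → W
n=27: only reaches 26(W), which is W → L
n=28: reaches L-position 27 → W
n=29: only reaches 28(W), which is W → L
n=30: reaches L-position 15 → W
n=31: only reaches 30(W), which is W → L
n=32: reaches L-position 31 → W
n=33: only reaches 32(W), which is W → L
n=34: reaches L-position 17 → W
n=35: only reaches 34(W), which is W → L
n=36: reaches L-position 35 → W
n=37: only reaches 36(W), which is W → L
n=38: reaches L-position 19 → W
The losing starting values of n are exactly the entries labelled L in this table (19 of them).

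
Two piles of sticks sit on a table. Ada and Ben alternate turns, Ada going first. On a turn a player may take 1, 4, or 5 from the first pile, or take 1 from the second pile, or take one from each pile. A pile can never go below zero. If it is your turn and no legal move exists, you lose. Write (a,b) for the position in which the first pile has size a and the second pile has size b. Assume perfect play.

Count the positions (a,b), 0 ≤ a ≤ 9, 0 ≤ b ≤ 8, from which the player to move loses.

Build the W/L table. Terminal = L. A non-terminal position is W if it has a move to some L; otherwise it is L.
Every move lowers a or b (never raises either), so fill the grid row by row in increasing a, and left to right within a row: each cell's successors are then already labelled.
      b=0  b=1  b=2  b=3  b=4  b=5  b=6  b=7  b=8
a=0:    L    W    L    W    L    W    L    W    L
a=1:    W    W    W    W    W    W    W    W    W
a=2:    L    W    L    W    L    W    L    W    L
a=3:    W    W    W    W    W    W    W    W    W
a=4:    W    L    W    L    W    L    W    L    W
a=5:    W    W    W    W    W    W    W    W    W
a=6:    W    L    W    L    W    L    W    L    W
a=7:    W    W    W    W    W    W    W    W    W
a=8:    L    W    L    W    L    W    L    W    L
a=9:    W    W    W    W    W    W    W    W    W
Cells with no legal move (terminal, hence L): (0,0).
The remaining L cells, each justified by listing all of its moves:
(0,2): only reaches (0,1)(W), which is W → L
(0,4): only reaches (0,3)(W), which is W → L
(0,6): only reaches (0,5)(W), which is W → L
(0,8): only reaches (0,7)(W), which is W → L
(2,0): only reaches (1,0)(W), which is W → L
(2,2): only reaches (1,2)(W), (2,1)(W), (1,1)(W), all W → L
(2,4): only reaches (1,4)(W), (2,3)(W), (1,3)(W), all W → L
(2,6): only reaches (1,6)(W), (2,5)(W), (1,5)(W), all W → L
(2,8): only reaches (1,8)(W), (2,7)(W), (1,7)(W), all W → L
(4,1): only reaches (3,1)(W), (0,1)(W), (4,0)(W), (3,0)(W), all W → L
(4,3): only reaches (3,3)(W), (0,3)(W), (4,2)(W), (3,2)(W), all W → L
(4,5): only reaches (3,5)(W), (0,5)(W), (4,4)(W), (3,4)(W), all W → L
(4,7): only reaches (3,7)(W), (0,7)(W), (4,6)(W), (3,6)(W), all W → L
(6,1): only reaches (5,1)(W), (2,1)(W), (1,1)(W), (6,0)(W), (5,0)(W), all W → L
(6,3): only reaches (5,3)(W), (2,3)(W), (1,3)(W), (6,2)(W), (5,2)(W), all W → L
(6,5): only reaches (5,5)(W), (2,5)(W), (1,5)(W), (6,4)(W), (5,4)(W), all W → L
(6,7): only reaches (5,7)(W), (2,7)(W), (1,7)(W), (6,6)(W), (5,6)(W), all W → L
(8,0): only reaches (7,0)(W), (4,0)(W), (3,0)(W), all W → L
(8,2): only reaches (7,2)(W), (4,2)(W), (3,2)(W), (8,1)(W), (7,1)(W), all W → L
(8,4): only reaches (7,4)(W), (4,4)(W), (3,4)(W), (8,3)(W), (7,3)(W), all W → L
(8,6): only reaches (7,6)(W), (4,6)(W), (3,6)(W), (8,5)(W), (7,5)(W), all W → L
(8,8): only reaches (7,8)(W), (4,8)(W), (3,8)(W), (8,7)(W), (7,7)(W), all W → L
Every other cell has at least one move into one of the L cells above, so it is W.
L cells per row: a=0: 5, a=1: 0, a=2: 5, a=3: 0, a=4: 4, a=5: 0, a=6: 4, a=7: 0, a=8: 5, a=9: 0; total 23.

23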